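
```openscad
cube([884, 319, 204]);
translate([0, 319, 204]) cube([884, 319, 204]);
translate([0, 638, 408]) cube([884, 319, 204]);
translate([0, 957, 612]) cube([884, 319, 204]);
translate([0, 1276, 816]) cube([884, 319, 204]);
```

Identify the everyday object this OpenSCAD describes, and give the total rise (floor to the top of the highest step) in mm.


A staircase. The total rise is 1020 mm.

5 identical blocks, each offset up and back from the previous — a staircase. Each step is 204 mm tall and there are 5 of them, so the total rise is 5 × 204 = 1020 mm.


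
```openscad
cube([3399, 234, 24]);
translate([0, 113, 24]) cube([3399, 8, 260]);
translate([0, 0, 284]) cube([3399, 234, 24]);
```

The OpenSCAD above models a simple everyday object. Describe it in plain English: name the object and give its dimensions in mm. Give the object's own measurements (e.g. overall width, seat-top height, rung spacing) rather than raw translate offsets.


An I-beam lying along x, 3399 mm long. Overall section height 308 mm. Two flanges 234 mm wide (y) and 24 mm thick, one on the floor and one at the top; a web 8 mm thick runs between them, centred on the flange width.


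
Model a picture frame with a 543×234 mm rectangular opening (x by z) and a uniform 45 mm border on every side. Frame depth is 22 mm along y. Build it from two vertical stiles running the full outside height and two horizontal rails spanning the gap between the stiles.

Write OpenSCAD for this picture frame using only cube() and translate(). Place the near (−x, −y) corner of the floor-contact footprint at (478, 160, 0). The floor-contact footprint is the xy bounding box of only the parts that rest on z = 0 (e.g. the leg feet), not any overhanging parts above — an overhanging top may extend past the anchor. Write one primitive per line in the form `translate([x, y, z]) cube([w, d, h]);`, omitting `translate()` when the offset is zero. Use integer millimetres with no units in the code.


translate([478, 160, 0]) cube([45, 22, 324]);
translate([1066, 160, 0]) cube([45, 22, 324]);
translate([523, 160, 0]) cube([543, 22, 45]);
translate([523, 160, 279]) cube([543, 22, 45]);


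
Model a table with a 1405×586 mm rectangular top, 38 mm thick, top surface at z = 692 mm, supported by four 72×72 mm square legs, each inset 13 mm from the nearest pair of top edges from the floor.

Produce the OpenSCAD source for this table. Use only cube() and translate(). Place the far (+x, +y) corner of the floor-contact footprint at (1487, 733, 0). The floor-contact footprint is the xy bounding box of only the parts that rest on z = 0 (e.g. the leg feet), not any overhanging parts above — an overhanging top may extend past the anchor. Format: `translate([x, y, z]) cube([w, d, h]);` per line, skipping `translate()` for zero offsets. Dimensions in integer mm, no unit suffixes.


translate([95, 160, 654]) cube([1405, 586, 38]);
translate([108, 173, 0]) cube([72, 72, 654]);
translate([1415, 173, 0]) cube([72, 72, 654]);
translate([108, 661, 0]) cube([72, 72, 654]);
translate([1415, 661, 0]) cube([72, 72, 654]);


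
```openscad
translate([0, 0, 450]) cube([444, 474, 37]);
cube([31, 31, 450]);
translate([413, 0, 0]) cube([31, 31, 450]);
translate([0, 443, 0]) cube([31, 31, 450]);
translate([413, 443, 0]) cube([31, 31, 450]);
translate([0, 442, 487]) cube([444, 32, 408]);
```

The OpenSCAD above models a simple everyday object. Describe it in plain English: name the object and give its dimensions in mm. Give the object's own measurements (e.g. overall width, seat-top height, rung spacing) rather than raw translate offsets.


A chair. The seat is a 444×474×37 mm slab with its top at z = 487 mm, on four 31×31 mm corner legs (flush with the seat edges, standing on z = 0). A flat backrest 32 mm thick, 408 mm tall, spans the full seat width and rises from the seat top along its +y edge, rear face flush with the rear of the seat.


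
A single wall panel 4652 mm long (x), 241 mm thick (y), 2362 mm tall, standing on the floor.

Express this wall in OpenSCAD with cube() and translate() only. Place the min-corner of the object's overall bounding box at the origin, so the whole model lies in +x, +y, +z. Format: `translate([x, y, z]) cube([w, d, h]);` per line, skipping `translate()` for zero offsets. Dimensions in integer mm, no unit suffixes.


cube([4652, 241, 2362]);


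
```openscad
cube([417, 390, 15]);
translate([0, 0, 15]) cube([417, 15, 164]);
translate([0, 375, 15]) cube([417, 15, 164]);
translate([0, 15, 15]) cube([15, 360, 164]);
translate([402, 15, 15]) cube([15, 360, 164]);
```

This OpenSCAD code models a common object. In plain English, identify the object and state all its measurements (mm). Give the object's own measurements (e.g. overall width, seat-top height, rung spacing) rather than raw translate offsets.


An open-topped rectangular box: outside dimensions 417×390×179 mm, with a uniform wall and base thickness of 15 mm. The base is a full 417×390 slab on the floor; four walls sit on top of the base. The front and back walls (the −y and +y sides) span the full width; the two side walls fit between them.


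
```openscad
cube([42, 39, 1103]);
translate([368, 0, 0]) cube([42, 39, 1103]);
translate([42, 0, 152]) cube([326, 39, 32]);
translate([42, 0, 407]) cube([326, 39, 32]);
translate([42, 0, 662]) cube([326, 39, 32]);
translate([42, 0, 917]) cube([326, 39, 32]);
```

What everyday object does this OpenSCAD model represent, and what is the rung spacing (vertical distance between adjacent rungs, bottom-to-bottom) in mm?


A ladder. The rung spacing is 255 mm.

Two tall 42×39 posts with 4 short bars between them — a ladder. Adjacent rungs sit at z = 152 and z = 407, so the spacing is 407 − 152 = 255 mm.


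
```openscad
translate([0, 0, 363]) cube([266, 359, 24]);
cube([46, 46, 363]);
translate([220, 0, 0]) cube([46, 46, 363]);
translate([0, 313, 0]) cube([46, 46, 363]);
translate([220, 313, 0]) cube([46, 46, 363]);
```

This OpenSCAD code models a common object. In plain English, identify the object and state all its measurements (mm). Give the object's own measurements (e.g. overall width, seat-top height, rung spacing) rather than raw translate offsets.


A simple wooden stool: a rectangular seat 266 mm (x) by 359 mm (y), 24 mm thick, top face at z = 387 mm, on four square legs, each 46×46 mm in cross-section. The legs rest on z = 0, each flush with a corner of the seat.


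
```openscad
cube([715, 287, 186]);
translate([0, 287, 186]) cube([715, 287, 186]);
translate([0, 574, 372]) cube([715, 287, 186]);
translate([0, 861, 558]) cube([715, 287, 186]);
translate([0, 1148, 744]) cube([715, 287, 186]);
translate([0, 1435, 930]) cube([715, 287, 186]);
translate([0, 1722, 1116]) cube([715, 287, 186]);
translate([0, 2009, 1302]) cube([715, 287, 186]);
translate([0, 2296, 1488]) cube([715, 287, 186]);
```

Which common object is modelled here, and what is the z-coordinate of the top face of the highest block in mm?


A staircase. The total rise is 1674 mm.

9 identical blocks, each offset up and back from the previous — a staircase. Each step is 186 mm tall and there are 9 of them, so the total rise is 9 × 186 = 1674 mm.


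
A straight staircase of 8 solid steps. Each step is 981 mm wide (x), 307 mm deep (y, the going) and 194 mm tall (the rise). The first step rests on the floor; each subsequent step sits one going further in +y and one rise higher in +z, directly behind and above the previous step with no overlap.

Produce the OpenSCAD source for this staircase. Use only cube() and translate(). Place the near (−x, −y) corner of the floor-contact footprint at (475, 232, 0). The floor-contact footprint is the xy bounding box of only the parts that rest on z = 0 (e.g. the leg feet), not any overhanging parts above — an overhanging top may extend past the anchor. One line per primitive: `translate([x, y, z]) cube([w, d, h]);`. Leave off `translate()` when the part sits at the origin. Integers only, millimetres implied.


translate([475, 232, 0]) cube([981, 307, 194]);
translate([475, 539, 194]) cube([981, 307, 194]);
translate([475, 846, 388]) cube([981, 307, 194]);
translate([475, 1153, 582]) cube([981, 307, 194]);
translate([475, 1460, 776]) cube([981, 307, 194]);
translate([475, 1767, 970]) cube([981, 307, 194]);
translate([475, 2074, 1164]) cube([981, 307, 194]);
translate([475, 2381, 1358]) cube([981, 307, 194]);


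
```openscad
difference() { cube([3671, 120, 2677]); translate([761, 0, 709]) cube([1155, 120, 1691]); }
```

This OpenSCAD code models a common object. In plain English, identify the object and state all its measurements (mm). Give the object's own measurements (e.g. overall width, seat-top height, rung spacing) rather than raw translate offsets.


A wall 3671 mm long (x), 120 mm thick (y), 2677 mm tall, with a rectangular window opening cut through it. The opening is 1155 mm wide and 1691 mm tall; its sill is at z = 709 mm and its near (−x) edge is 761 mm from the wall's −x end. The opening passes through the full wall thickness.


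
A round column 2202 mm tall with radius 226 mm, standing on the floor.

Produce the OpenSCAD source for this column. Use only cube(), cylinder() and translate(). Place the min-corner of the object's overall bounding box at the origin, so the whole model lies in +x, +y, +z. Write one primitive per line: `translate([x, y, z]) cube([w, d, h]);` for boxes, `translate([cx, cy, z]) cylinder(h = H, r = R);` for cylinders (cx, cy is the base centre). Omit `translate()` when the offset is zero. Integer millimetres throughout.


translate([226, 226, 0]) cylinder(h = 2202, r = 226);


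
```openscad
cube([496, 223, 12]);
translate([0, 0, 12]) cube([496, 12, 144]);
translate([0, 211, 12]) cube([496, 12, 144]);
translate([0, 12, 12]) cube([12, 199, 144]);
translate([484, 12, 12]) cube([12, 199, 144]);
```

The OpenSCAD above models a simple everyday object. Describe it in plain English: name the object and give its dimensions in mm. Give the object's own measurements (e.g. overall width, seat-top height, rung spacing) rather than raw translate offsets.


An open-topped rectangular box: outside dimensions 496×223×156 mm, with a uniform wall and base thickness of 12 mm. The base is a full 496×223 slab on the floor; four walls sit on top of the base. The front and back walls (the −y and +y sides) span the full width; the two side walls fit between them.


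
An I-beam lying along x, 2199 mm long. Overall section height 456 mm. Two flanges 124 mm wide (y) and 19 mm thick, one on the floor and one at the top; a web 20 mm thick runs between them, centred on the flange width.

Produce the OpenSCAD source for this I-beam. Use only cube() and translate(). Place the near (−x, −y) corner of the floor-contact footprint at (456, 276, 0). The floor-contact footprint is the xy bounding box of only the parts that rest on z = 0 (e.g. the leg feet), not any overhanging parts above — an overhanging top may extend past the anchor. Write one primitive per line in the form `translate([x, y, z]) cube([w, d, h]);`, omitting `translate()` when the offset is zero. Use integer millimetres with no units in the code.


translate([456, 276, 0]) cube([2199, 124, 19]);
translate([456, 328, 19]) cube([2199, 20, 418]);
translate([456, 276, 437]) cube([2199, 124, 19]);


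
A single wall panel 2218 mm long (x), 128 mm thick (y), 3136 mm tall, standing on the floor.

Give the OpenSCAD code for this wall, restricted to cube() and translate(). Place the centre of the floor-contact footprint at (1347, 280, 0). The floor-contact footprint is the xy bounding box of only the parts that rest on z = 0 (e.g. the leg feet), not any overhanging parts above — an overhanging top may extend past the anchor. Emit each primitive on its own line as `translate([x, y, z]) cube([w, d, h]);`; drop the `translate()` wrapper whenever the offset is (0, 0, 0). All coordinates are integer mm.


translate([238, 216, 0]) cube([2218, 128, 3136]);


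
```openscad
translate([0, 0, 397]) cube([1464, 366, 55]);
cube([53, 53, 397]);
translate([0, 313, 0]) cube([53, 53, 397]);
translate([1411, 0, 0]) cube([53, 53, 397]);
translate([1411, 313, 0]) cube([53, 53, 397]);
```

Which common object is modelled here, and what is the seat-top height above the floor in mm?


A bench. The seat-top height is 452 mm.

A long slab on four corner posts — a bench. The slab sits at z = 397 with thickness 55, so the top is 397 + 55 = 452 mm.


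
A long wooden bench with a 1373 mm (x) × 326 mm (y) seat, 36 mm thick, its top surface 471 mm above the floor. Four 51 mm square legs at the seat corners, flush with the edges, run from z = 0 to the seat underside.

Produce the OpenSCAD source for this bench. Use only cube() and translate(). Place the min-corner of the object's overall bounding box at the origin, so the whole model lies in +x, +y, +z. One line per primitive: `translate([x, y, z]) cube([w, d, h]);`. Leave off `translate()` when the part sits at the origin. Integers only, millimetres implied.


translate([0, 0, 435]) cube([1373, 326, 36]);
cube([51, 51, 435]);
translate([0, 275, 0]) cube([51, 51, 435]);
translate([1322, 0, 0]) cube([51, 51, 435]);
translate([1322, 275, 0]) cube([51, 51, 435]);


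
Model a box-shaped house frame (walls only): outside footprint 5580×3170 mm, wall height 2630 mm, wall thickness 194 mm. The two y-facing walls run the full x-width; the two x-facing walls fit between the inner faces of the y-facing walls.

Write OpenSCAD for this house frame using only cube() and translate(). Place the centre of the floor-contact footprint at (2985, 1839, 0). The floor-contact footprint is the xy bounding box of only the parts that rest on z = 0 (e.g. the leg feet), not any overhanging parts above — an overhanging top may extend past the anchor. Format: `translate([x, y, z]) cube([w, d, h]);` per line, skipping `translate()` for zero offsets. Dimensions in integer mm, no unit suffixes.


translate([195, 254, 0]) cube([5580, 194, 2630]);
translate([195, 3230, 0]) cube([5580, 194, 2630]);
translate([195, 448, 0]) cube([194, 2782, 2630]);
translate([5581, 448, 0]) cube([194, 2782, 2630]);


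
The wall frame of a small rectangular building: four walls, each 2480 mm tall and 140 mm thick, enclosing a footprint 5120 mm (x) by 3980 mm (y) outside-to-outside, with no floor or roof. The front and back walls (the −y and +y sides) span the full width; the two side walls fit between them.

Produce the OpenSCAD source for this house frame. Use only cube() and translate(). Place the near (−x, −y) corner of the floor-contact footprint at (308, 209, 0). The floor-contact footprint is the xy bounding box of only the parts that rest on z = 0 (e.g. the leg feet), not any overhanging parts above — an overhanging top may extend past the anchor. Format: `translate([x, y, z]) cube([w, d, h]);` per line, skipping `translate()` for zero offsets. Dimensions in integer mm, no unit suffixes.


translate([308, 209, 0]) cube([5120, 140, 2480]);
translate([308, 4049, 0]) cube([5120, 140, 2480]);
translate([308, 349, 0]) cube([140, 3700, 2480]);
translate([5288, 349, 0]) cube([140, 3700, 2480]);


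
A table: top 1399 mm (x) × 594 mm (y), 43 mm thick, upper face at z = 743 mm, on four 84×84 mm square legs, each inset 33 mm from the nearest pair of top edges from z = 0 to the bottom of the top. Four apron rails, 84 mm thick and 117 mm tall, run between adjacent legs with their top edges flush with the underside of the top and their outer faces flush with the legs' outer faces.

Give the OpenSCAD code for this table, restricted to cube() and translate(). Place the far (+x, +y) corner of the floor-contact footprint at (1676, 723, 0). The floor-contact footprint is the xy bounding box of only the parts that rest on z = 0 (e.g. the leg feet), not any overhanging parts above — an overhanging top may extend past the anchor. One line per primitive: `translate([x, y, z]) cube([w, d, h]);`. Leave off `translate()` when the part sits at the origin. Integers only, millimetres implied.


translate([310, 162, 700]) cube([1399, 594, 43]);
translate([343, 195, 0]) cube([84, 84, 700]);
translate([1592, 195, 0]) cube([84, 84, 700]);
translate([343, 639, 0]) cube([84, 84, 700]);
translate([1592, 639, 0]) cube([84, 84, 700]);
translate([427, 195, 583]) cube([1165, 84, 117]);
translate([427, 639, 583]) cube([1165, 84, 117]);
translate([343, 279, 583]) cube([84, 360, 117]);
translate([1592, 279, 583]) cube([84, 360, 117]);


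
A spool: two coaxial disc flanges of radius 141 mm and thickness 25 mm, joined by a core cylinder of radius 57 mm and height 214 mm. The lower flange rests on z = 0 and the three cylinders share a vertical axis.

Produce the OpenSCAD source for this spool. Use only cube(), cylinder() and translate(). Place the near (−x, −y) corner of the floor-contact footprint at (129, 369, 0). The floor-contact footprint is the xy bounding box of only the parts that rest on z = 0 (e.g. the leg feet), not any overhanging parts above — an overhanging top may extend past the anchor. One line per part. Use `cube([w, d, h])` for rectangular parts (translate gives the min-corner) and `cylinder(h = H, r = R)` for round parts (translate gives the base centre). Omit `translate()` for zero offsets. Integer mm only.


translate([270, 510, 0]) cylinder(h = 25, r = 141);
translate([270, 510, 25]) cylinder(h = 214, r = 57);
translate([270, 510, 239]) cylinder(h = 25, r = 141);


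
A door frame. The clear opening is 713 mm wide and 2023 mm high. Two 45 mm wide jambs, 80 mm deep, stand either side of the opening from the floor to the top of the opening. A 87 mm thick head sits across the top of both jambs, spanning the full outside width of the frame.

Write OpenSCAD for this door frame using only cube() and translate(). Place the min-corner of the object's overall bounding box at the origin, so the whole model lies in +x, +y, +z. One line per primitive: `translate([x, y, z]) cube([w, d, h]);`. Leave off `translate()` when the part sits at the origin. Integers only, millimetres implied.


cube([45, 80, 2023]);
translate([758, 0, 0]) cube([45, 80, 2023]);
translate([0, 0, 2023]) cube([803, 80, 87]);


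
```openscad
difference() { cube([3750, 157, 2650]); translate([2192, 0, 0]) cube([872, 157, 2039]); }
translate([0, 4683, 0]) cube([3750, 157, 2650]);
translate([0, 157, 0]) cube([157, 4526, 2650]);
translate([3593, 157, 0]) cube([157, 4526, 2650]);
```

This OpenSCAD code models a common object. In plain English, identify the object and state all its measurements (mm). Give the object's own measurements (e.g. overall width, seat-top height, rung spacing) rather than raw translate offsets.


A single room: four walls, each 2650 mm tall and 157 mm thick, enclosing an outside footprint 3750×4840 mm (x × y), no floor or roof. The front and back walls (−y and +y sides) run the full x-width; the side walls fit between their inner faces. A door opening 872 mm wide and 2039 mm tall is cut through the front wall from the floor up, its −x edge 2192 mm from the wall's −x end.


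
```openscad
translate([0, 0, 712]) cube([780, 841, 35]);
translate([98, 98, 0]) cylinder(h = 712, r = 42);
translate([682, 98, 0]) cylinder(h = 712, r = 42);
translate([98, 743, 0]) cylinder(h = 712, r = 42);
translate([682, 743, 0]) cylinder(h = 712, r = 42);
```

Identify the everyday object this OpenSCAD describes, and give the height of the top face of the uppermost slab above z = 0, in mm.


A table. The table height is 747 mm.

A 780×841×35 slab sits at z = 712 on four Ø84 mm round legs — a table. The top surface is at 712 + 35 = 747 mm.


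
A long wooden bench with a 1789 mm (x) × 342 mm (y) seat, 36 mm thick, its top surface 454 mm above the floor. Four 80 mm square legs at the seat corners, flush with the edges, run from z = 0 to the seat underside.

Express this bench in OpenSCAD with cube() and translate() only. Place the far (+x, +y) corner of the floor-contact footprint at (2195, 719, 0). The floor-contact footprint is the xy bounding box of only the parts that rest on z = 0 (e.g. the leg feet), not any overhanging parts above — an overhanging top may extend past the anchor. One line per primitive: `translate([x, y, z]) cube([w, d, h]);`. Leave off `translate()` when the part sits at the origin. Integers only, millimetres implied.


// leg_h = 454 − 36 = 418
translate([406, 377, 418]) cube([1789, 342, 36]);
translate([406, 377, 0]) cube([80, 80, 418]);
translate([406, 639, 0]) cube([80, 80, 418]);
translate([2115, 377, 0]) cube([80, 80, 418]);
translate([2115, 639, 0]) cube([80, 80, 418]);


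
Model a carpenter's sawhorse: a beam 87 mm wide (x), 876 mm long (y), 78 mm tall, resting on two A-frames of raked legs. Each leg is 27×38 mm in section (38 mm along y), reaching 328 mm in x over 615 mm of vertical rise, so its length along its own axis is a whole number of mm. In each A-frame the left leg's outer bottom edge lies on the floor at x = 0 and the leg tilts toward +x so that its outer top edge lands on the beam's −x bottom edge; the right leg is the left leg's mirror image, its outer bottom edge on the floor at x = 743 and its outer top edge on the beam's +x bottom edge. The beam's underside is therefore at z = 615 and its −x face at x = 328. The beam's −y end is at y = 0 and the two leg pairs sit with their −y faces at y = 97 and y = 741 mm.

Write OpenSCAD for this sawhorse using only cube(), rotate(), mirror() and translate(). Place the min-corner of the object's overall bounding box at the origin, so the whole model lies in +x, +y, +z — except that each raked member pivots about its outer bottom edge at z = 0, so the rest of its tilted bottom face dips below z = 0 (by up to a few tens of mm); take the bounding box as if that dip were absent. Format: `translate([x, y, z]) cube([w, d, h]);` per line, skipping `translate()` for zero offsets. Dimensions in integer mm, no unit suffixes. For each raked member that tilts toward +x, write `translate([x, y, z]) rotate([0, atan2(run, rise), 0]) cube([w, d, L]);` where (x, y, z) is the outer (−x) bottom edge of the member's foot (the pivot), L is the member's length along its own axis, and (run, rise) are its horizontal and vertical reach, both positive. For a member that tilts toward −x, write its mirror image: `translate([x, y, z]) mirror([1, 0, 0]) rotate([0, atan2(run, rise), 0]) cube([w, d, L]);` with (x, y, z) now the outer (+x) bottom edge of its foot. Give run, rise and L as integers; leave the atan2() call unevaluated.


translate([328, 0, 615]) cube([87, 876, 78]);
translate([0, 97, 0]) rotate([0, atan2(328, 615), 0]) cube([27, 38, 697]);
translate([743, 97, 0]) mirror([1, 0, 0]) rotate([0, atan2(328, 615), 0]) cube([27, 38, 697]);
translate([0, 741, 0]) rotate([0, atan2(328, 615), 0]) cube([27, 38, 697]);
translate([743, 741, 0]) mirror([1, 0, 0]) rotate([0, atan2(328, 615), 0]) cube([27, 38, 697]);


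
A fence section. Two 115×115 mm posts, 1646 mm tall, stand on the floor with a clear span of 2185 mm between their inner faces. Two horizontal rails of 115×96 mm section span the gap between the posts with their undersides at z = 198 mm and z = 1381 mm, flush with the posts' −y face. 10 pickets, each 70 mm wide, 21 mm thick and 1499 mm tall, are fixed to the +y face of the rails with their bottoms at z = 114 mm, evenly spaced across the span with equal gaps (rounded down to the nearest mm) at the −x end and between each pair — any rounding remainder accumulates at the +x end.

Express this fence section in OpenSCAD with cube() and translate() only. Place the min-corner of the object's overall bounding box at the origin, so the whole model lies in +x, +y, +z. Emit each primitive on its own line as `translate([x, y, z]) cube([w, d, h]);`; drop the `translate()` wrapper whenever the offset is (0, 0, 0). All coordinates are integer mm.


cube([115, 115, 1646]);
translate([2300, 0, 0]) cube([115, 115, 1646]);
translate([115, 0, 198]) cube([2185, 115, 96]);
translate([115, 0, 1381]) cube([2185, 115, 96]);
translate([250, 115, 114]) cube([70, 21, 1499]);
translate([455, 115, 114]) cube([70, 21, 1499]);
translate([660, 115, 114]) cube([70, 21, 1499]);
translate([865, 115, 114]) cube([70, 21, 1499]);
translate([1070, 115, 114]) cube([70, 21, 1499]);
translate([1275, 115, 114]) cube([70, 21, 1499]);
translate([1480, 115, 114]) cube([70, 21, 1499]);
translate([1685, 115, 114]) cube([70, 21, 1499]);
translate([1890, 115, 114]) cube([70, 21, 1499]);
translate([2095, 115, 114]) cube([70, 21, 1499]);


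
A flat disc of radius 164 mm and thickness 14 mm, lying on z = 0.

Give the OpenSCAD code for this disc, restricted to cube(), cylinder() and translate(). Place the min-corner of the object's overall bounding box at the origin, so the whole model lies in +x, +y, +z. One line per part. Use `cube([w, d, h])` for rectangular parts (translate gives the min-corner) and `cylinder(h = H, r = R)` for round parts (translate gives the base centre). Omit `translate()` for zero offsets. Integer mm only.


translate([164, 164, 0]) cylinder(h = 14, r = 164);


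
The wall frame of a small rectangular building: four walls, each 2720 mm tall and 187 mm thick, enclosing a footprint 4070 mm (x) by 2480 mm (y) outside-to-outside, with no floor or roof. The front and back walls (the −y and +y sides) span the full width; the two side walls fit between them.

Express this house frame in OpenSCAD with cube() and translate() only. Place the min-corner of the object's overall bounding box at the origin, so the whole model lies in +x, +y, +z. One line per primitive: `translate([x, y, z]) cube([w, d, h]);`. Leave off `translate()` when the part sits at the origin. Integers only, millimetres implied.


cube([4070, 187, 2720]);
translate([0, 2293, 0]) cube([4070, 187, 2720]);
translate([0, 187, 0]) cube([187, 2106, 2720]);
translate([3883, 187, 0]) cube([187, 2106, 2720]);


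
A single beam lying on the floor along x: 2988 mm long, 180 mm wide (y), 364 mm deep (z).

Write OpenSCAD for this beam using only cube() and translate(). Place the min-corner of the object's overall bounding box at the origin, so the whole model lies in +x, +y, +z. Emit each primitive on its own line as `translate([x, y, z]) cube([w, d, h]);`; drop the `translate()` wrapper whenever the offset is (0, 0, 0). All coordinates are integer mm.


cube([2988, 180, 364]);


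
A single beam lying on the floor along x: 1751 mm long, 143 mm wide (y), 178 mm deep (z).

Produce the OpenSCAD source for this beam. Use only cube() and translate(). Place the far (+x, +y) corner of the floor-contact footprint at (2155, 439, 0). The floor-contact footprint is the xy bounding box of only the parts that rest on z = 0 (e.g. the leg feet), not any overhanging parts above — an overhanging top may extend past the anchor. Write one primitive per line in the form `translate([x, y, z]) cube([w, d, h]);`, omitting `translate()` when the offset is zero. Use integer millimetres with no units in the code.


translate([404, 296, 0]) cube([1751, 143, 178]);


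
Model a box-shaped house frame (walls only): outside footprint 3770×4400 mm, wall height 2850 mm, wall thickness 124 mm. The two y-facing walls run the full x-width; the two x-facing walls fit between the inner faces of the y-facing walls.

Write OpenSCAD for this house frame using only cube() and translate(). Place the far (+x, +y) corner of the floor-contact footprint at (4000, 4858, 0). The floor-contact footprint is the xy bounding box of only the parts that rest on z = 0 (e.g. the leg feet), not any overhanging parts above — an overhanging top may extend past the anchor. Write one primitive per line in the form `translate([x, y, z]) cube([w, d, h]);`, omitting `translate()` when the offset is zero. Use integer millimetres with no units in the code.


translate([230, 458, 0]) cube([3770, 124, 2850]);
translate([230, 4734, 0]) cube([3770, 124, 2850]);
translate([230, 582, 0]) cube([124, 4152, 2850]);
translate([3876, 582, 0]) cube([124, 4152, 2850]);


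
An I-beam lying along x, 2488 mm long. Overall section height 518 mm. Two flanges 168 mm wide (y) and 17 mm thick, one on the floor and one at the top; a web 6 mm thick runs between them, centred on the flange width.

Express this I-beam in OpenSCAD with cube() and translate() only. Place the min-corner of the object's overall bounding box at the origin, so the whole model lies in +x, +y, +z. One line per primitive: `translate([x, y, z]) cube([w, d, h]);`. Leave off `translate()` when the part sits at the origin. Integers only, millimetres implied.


cube([2488, 168, 17]);
translate([0, 81, 17]) cube([2488, 6, 484]);
translate([0, 0, 501]) cube([2488, 168, 17]);


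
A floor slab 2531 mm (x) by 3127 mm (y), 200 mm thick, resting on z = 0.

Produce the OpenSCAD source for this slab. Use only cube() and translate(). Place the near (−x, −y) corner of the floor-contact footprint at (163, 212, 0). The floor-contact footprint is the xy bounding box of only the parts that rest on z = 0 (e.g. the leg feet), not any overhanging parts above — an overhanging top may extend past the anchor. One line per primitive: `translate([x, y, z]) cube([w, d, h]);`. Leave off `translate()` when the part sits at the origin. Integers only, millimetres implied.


translate([163, 212, 0]) cube([2531, 3127, 200]);


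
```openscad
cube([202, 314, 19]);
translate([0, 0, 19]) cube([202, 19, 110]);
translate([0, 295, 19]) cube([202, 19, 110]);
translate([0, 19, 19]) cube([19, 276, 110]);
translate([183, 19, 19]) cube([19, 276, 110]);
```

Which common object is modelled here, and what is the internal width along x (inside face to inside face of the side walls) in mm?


An open box. The internal width is 164 mm.

A 202×314 base slab with four walls standing on it — an open box. The base is 202 mm wide and the walls are 19 mm thick, so the internal width is 202 − 2 × 19 = 164 mm.


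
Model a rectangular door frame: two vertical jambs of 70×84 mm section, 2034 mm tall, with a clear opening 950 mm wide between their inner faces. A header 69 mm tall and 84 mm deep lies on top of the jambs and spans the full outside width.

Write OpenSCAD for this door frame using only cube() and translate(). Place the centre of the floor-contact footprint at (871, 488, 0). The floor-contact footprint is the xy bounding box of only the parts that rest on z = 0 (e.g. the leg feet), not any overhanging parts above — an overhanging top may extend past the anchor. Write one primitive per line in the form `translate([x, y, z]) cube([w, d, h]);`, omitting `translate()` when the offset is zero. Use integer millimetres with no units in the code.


translate([326, 446, 0]) cube([70, 84, 2034]);
translate([1346, 446, 0]) cube([70, 84, 2034]);
translate([326, 446, 2034]) cube([1090, 84, 69]);


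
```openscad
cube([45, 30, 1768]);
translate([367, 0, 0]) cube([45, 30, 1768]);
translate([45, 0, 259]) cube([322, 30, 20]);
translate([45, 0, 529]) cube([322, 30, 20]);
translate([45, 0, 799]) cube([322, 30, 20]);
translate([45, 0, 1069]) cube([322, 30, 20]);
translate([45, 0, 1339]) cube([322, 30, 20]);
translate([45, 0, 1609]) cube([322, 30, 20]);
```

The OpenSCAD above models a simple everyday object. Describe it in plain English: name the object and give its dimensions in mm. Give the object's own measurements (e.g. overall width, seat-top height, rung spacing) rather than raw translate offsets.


A straight ladder. Two 45×30 mm vertical rails, 1768 mm tall, stand 412 mm apart (outside-to-outside) with their front faces coplanar on the −y side. 6 rungs, each 30 mm deep and 20 mm tall, span between the inner faces of the rails, front faces flush with the rails. The lowest rung's underside is at z = 259 mm and rungs are spaced 270 mm apart (underside to underside).


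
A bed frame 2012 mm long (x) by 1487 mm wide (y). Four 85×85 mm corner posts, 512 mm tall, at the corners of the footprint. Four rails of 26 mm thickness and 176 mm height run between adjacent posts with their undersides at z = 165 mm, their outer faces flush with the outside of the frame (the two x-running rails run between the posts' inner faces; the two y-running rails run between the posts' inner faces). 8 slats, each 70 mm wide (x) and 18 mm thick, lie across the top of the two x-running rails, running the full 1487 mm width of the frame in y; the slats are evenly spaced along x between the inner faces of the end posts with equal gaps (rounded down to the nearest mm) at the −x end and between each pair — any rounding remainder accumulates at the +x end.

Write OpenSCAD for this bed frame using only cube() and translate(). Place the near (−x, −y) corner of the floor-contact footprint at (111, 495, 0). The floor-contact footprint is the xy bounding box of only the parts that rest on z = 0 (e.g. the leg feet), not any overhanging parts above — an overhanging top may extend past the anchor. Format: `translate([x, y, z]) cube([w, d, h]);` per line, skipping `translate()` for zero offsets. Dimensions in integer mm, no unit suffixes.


translate([111, 495, 0]) cube([85, 85, 512]);
translate([111, 1897, 0]) cube([85, 85, 512]);
translate([2038, 495, 0]) cube([85, 85, 512]);
translate([2038, 1897, 0]) cube([85, 85, 512]);
translate([196, 495, 165]) cube([1842, 26, 176]);
translate([196, 1956, 165]) cube([1842, 26, 176]);
translate([111, 580, 165]) cube([26, 1317, 176]);
translate([2097, 580, 165]) cube([26, 1317, 176]);
translate([338, 495, 341]) cube([70, 1487, 18]);
translate([550, 495, 341]) cube([70, 1487, 18]);
translate([762, 495, 341]) cube([70, 1487, 18]);
translate([974, 495, 341]) cube([70, 1487, 18]);
translate([1186, 495, 341]) cube([70, 1487, 18]);
translate([1398, 495, 341]) cube([70, 1487, 18]);
translate([1610, 495, 341]) cube([70, 1487, 18]);
translate([1822, 495, 341]) cube([70, 1487, 18]);


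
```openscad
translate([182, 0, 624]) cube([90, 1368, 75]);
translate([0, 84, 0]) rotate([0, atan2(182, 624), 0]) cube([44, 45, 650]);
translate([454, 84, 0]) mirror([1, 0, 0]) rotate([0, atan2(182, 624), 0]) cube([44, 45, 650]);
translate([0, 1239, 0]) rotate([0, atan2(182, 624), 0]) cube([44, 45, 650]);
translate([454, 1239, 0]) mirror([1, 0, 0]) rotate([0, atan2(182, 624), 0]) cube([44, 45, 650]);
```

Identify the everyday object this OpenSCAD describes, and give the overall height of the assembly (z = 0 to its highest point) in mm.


A sawhorse. The overall height is 699 mm.

A beam across two mirrored pairs of raked legs — a sawhorse. The beam's underside is at z = 624 (matching the legs' vertical rise in atan2(182, 624)) and the beam is 75 mm tall, so its top is at 624 + 75 = 699 mm. The raked legs top out at the beam's underside, so that is the highest point.


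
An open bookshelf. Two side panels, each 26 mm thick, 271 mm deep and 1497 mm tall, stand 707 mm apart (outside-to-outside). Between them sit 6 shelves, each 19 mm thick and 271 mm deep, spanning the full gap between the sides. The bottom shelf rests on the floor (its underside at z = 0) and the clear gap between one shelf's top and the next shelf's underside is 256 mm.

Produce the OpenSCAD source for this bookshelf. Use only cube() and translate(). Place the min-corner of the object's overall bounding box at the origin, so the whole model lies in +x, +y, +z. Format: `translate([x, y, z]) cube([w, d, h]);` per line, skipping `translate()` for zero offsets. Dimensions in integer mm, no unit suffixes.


cube([26, 271, 1497]);
translate([681, 0, 0]) cube([26, 271, 1497]);
translate([26, 0, 0]) cube([655, 271, 19]);
translate([26, 0, 275]) cube([655, 271, 19]);
translate([26, 0, 550]) cube([655, 271, 19]);
translate([26, 0, 825]) cube([655, 271, 19]);
translate([26, 0, 1100]) cube([655, 271, 19]);
translate([26, 0, 1375]) cube([655, 271, 19]);


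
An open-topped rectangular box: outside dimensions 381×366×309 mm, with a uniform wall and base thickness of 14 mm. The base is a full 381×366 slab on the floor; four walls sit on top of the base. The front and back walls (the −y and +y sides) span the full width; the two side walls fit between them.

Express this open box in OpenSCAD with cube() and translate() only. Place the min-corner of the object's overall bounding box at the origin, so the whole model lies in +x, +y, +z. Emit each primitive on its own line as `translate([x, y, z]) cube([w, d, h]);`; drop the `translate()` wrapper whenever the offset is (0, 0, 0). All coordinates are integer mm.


cube([381, 366, 14]);
translate([0, 0, 14]) cube([381, 14, 295]);
translate([0, 352, 14]) cube([381, 14, 295]);
translate([0, 14, 14]) cube([14, 338, 295]);
translate([367, 14, 14]) cube([14, 338, 295]);


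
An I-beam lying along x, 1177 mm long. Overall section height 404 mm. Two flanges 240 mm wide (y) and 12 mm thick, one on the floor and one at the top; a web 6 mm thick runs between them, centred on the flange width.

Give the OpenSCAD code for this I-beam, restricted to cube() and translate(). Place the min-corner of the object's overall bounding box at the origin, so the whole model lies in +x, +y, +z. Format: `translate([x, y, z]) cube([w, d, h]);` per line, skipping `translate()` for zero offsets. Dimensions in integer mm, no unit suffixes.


cube([1177, 240, 12]);
translate([0, 117, 12]) cube([1177, 6, 380]);
translate([0, 0, 392]) cube([1177, 240, 12]);


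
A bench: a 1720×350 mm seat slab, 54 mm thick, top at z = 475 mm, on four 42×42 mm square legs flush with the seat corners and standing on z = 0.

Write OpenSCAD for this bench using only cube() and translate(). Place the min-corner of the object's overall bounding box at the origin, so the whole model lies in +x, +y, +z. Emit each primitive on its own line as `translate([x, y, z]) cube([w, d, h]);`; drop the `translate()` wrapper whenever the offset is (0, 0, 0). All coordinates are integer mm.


translate([0, 0, 421]) cube([1720, 350, 54]);
cube([42, 42, 421]);
translate([0, 308, 0]) cube([42, 42, 421]);
translate([1678, 0, 0]) cube([42, 42, 421]);
translate([1678, 308, 0]) cube([42, 42, 421]);


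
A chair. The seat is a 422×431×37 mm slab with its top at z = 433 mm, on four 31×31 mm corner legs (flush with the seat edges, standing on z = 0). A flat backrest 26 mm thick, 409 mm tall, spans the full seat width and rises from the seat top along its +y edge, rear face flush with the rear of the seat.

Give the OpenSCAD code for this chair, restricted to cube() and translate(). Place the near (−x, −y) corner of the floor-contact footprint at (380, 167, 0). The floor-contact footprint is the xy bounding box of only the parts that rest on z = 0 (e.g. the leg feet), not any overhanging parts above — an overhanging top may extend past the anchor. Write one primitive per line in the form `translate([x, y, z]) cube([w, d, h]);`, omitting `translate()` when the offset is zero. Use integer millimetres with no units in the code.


translate([380, 167, 396]) cube([422, 431, 37]);
translate([380, 167, 0]) cube([31, 31, 396]);
translate([771, 167, 0]) cube([31, 31, 396]);
translate([380, 567, 0]) cube([31, 31, 396]);
translate([771, 567, 0]) cube([31, 31, 396]);
translate([380, 572, 433]) cube([422, 26, 409]);


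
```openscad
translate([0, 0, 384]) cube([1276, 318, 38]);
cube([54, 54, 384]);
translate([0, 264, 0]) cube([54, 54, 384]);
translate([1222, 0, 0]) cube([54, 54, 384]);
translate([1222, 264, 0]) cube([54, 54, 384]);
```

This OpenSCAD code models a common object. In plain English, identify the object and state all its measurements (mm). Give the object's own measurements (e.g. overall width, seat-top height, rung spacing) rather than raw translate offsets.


A bench: a 1276×318 mm seat slab, 38 mm thick, top at z = 422 mm, on four 54×54 mm square legs flush with the seat corners and standing on z = 0.


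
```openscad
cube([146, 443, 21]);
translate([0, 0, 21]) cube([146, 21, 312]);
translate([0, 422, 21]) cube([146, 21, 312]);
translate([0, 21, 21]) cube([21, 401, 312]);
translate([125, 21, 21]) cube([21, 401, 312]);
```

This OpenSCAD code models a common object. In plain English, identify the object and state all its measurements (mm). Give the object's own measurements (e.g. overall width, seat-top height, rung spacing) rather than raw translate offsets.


An open-topped rectangular box: outside dimensions 146×443×333 mm, with a uniform wall and base thickness of 21 mm. The base is a full 146×443 slab on the floor; four walls sit on top of the base. The front and back walls (the −y and +y sides) span the full width; the two side walls fit between them.
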